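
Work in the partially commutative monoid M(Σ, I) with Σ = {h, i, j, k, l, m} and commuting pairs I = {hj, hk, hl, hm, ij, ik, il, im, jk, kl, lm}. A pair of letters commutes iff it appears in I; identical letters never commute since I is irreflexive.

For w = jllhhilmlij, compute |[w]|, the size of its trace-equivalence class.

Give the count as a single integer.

1650

0(j) covers ∅
1(l) covers 0:j
2(l) covers 1:l
3(h) covers ∅
4(h) covers 3:h
5(i) covers 4:h
6(l) covers 2:l
7(m) covers 0:j
8(l) covers 6:l
9(i) covers 5:i
10(j) covers 7:m, 8:l
floor of heap: 0:j, 3:h
completions by unplaced set U, small U first (add the entries for U minus each lowest piece of U):
  |U|=1: {9}:1  {10}:1
  |U|=2: {5,9}:1  {7,10}:1  {8,10}:1  {9,10}:2
  |U|=3: {4,5,9}:1  {5,9,10}:3  {6,8,10}:1  {7,8,10}:2  {7,9,10}:3  {8,9,10}:3
  |U|=4: {2,6,8,10}:1  {3,4,5,9}:1  {4,5,9,10}:4  {5,7,9,10}:6  {5,8,9,10}:6  {6,7,8,10}:3  {6,8,9,10}:4  {7,8,9,10}:8
  |U|=5: {1,2,6,8,10}:1  {2,6,7,8,10}:4  {2,6,8,9,10}:5  {3,4,5,9,10}:5  {4,5,7,9,10}:10  {4,5,8,9,10}:10  {5,6,8,9,10}:10  {5,7,8,9,10}:20  {6,7,8,9,10}:15
  |U|=6: {1,2,6,7,8,10}:5  {1,2,6,8,9,10}:6  {2,5,6,8,9,10}:15  {2,6,7,8,9,10}:24  {3,4,5,7,9,10}:15  {3,4,5,8,9,10}:15  {4,5,6,8,9,10}:20  {4,5,7,8,9,10}:40  {5,6,7,8,9,10}:45
  |U|=7: {0,1,2,6,7,8,10}:5  {1,2,5,6,8,9,10}:21  {1,2,6,7,8,9,10}:35  {2,4,5,6,8,9,10}:35  {2,5,6,7,8,9,10}:84  {3,4,5,6,8,9,10}:35  {3,4,5,7,8,9,10}:70  {4,5,6,7,8,9,10}:105
  |U|=8: {0,1,2,6,7,8,9,10}:40  {1,2,4,5,6,8,9,10}:56  {1,2,5,6,7,8,9,10}:140  {2,3,4,5,6,8,9,10}:70  {2,4,5,6,7,8,9,10}:224  {3,4,5,6,7,8,9,10}:210
  |U|=9: {0,1,2,5,6,7,8,9,10}:180  {1,2,3,4,5,6,8,9,10}:126  {1,2,4,5,6,7,8,9,10}:420  {2,3,4,5,6,7,8,9,10}:504
  start at 0(j): 1050
  start at 3(h): 600
sum over floor = 1650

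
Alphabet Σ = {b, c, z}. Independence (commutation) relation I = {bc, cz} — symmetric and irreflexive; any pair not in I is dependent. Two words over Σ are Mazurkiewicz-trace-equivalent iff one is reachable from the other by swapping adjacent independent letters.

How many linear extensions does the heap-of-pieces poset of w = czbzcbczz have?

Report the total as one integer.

#0=c has no predecessor
#1=z has no predecessor
#2=b depends on [1:z]
#3=z depends on [2:b]
#4=c depends on [0:c]
#5=b depends on [3:z]
#6=c depends on [4:c]
#7=z depends on [5:b]
#8=z depends on [7:z]
sources: [0:c, 1:z]
N(rest) = Σ N(rest − s) over sources s of rest; N(one piece) = 1:
  size 1 → [6]=1  [8]=1
  size 2 → [4,6]=1  [6,8]=2  [7,8]=1
  size 3 → [0,4,6]=1  [4,6,8]=3  [5,7,8]=1  [6,7,8]=3
  size 4 → [0,4,6,8]=4  [3,5,7,8]=1  [4,6,7,8]=6  [5,6,7,8]=4
  size 5 → [0,4,6,7,8]=10  [2,3,5,7,8]=1  [3,5,6,7,8]=5  [4,5,6,7,8]=10
  size 6 → [0,4,5,6,7,8]=20  [1,2,3,5,7,8]=1  [2,3,5,6,7,8]=6  [3,4,5,6,7,8]=15
  size 7 → [0,3,4,5,6,7,8]=35  [1,2,3,5,6,7,8]=7  [2,3,4,5,6,7,8]=21
  first=0(c) contributes 28
  first=1(z) contributes 56
|[w]| = 84

84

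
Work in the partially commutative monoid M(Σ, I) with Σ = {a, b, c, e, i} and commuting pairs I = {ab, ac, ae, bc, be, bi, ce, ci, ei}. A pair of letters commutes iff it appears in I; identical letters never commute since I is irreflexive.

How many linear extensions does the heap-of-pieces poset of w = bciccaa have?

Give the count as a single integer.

drop 0:b onto floor
drop 1:c onto floor
drop 2:i onto floor
drop 3:c onto {1:c}
drop 4:c onto {3:c}
drop 5:a onto {2:i}
drop 6:a onto {5:a}
ground layer = {0:b, 1:c, 2:i}
drop-orders for the pieces not yet dropped (sum over which currently-grounded one goes next):
  1 to go: {0} 1  {4} 1  {6} 1
  2 to go: {0,4} 2  {0,6} 2  {3,4} 1  {4,6} 2  {5,6} 1
  3 to go: {0,3,4} 3  {0,4,6} 6  {0,5,6} 3  {1,3,4} 1  {2,5,6} 1  {3,4,6} 3  {4,5,6} 3
  4 to go: {0,1,3,4} 4  {0,2,5,6} 4  {0,3,4,6} 12  {0,4,5,6} 12  {1,3,4,6} 4  {2,4,5,6} 4  {3,4,5,6} 6
  5 to go: {0,1,3,4,6} 20  {0,2,4,5,6} 20  {0,3,4,5,6} 30  {1,3,4,5,6} 10  {2,3,4,5,6} 10
  if 0:b drops first: 20 orders
  if 1:c drops first: 60 orders
  if 2:i drops first: 60 orders
heap linearizations: 140

140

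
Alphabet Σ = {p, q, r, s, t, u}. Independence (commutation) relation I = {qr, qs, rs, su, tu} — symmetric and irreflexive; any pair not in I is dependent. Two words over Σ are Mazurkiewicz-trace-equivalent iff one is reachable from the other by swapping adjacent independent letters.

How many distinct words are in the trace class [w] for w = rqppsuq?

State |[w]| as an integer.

6

drop 0:r onto floor
drop 1:q onto floor
drop 2:p onto {0:r, 1:q}
drop 3:p onto {2:p}
drop 4:s onto {3:p}
drop 5:u onto {3:p}
drop 6:q onto {5:u}
ground layer = {0:r, 1:q}
drop-orders for the pieces not yet dropped (sum over which currently-grounded one goes next):
  1 to go: {4} 1  {6} 1
  2 to go: {4,6} 2  {5,6} 1
  3 to go: {4,5,6} 3
  4 to go: {3,4,5,6} 3
  5 to go: {2,3,4,5,6} 3
  if 0:r drops first: 3 orders
  if 1:q drops first: 3 orders
heap linearizations: 6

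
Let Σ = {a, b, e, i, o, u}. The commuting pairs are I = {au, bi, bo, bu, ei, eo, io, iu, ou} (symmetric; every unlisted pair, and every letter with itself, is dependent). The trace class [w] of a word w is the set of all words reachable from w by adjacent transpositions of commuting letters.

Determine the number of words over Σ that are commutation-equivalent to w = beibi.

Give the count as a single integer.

piece 0:b — minimal
piece 1:e rests on {0:b}
piece 2:i — minimal
piece 3:b rests on {1:e}
piece 4:i rests on {2:i}
minimal pieces: {0:b, 2:i}
ways to finish when only these pieces remain (= sum over removing one remaining piece with nothing left below it):
  1 left: {3}→1  {4}→1
  2 left: {1,3}→1  {2,4}→1  {3,4}→2
  3 left: {0,1,3}→1  {1,3,4}→3  {2,3,4}→3
  placing 0:b first → 6 extensions
  placing 2:i first → 4 extensions
total linear extensions = 10

10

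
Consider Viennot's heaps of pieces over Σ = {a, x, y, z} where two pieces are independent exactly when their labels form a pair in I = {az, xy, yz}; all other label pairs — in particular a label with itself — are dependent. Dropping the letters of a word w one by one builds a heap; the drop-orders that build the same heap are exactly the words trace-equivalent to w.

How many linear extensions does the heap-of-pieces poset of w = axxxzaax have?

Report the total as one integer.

piece 0:a — minimal
piece 1:x rests on {0:a}
piece 2:x rests on {1:x}
piece 3:x rests on {2:x}
piece 4:z rests on {3:x}
piece 5:a rests on {3:x}
piece 6:a rests on {5:a}
piece 7:x rests on {4:z, 6:a}
minimal pieces: {0:a}
ways to finish when only these pieces remain (= sum over removing one remaining piece with nothing left below it):
  1 left: {7}→1
  2 left: {4,7}→1  {6,7}→1
  3 left: {4,6,7}→2  {5,6,7}→1
  4 left: {4,5,6,7}→3
  5 left: {3,4,5,6,7}→3
  6 left: {2,3,4,5,6,7}→3
  placing 0:a first → 3 extensions

3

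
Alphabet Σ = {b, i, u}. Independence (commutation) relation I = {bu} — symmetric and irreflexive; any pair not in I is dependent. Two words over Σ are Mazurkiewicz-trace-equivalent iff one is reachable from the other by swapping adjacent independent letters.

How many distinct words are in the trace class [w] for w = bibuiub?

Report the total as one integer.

0(b) covers ∅
1(i) covers 0:b
2(b) covers 1:i
3(u) covers 1:i
4(i) covers 2:b, 3:u
5(u) covers 4:i
6(b) covers 4:i
floor of heap: 0:b
completions by unplaced set U, small U first (add the entries for U minus each lowest piece of U):
  |U|=1: {5}:1  {6}:1
  |U|=2: {5,6}:2
  |U|=3: {4,5,6}:2
  |U|=4: {2,4,5,6}:2  {3,4,5,6}:2
  |U|=5: {2,3,4,5,6}:4
  start at 0(b): 4

4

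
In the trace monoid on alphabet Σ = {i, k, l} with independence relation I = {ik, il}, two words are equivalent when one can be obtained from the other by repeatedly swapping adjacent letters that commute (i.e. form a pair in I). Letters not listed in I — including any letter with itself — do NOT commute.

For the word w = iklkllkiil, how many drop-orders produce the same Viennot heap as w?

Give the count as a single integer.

120

drop 0:i onto floor
drop 1:k onto floor
drop 2:l onto {1:k}
drop 3:k onto {2:l}
drop 4:l onto {3:k}
drop 5:l onto {4:l}
drop 6:k onto {5:l}
drop 7:i onto {0:i}
drop 8:i onto {7:i}
drop 9:l onto {6:k}
ground layer = {0:i, 1:k}
drop-orders for the pieces not yet dropped (sum over which currently-grounded one goes next):
  1 to go: {8} 1  {9} 1
  2 to go: {6,9} 1  {7,8} 1  {8,9} 2
  3 to go: {0,7,8} 1  {5,6,9} 1  {6,8,9} 3  {7,8,9} 3
  4 to go: {0,7,8,9} 4  {4,5,6,9} 1  {5,6,8,9} 4  {6,7,8,9} 6
  5 to go: {0,6,7,8,9} 10  {3,4,5,6,9} 1  {4,5,6,8,9} 5  {5,6,7,8,9} 10
  6 to go: {0,5,6,7,8,9} 20  {2,3,4,5,6,9} 1  {3,4,5,6,8,9} 6  {4,5,6,7,8,9} 15
  7 to go: {0,4,5,6,7,8,9} 35  {1,2,3,4,5,6,9} 1  {2,3,4,5,6,8,9} 7  {3,4,5,6,7,8,9} 21
  8 to go: {0,3,4,5,6,7,8,9} 56  {1,2,3,4,5,6,8,9} 8  {2,3,4,5,6,7,8,9} 28
  if 0:i drops first: 36 orders
  if 1:k drops first: 84 orders
heap linearizations: 120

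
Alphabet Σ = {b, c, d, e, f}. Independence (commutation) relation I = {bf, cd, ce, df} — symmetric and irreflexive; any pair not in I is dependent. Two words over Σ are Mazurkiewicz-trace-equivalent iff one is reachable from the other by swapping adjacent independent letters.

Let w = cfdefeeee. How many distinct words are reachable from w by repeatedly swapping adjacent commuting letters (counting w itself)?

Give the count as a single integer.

3

drop 0:c onto floor
drop 1:f onto {0:c}
drop 2:d onto floor
drop 3:e onto {1:f, 2:d}
drop 4:f onto {3:e}
drop 5:e onto {4:f}
drop 6:e onto {5:e}
drop 7:e onto {6:e}
drop 8:e onto {7:e}
ground layer = {0:c, 2:d}
drop-orders for the pieces not yet dropped (sum over which currently-grounded one goes next):
  1 to go: {8} 1
  2 to go: {7,8} 1
  3 to go: {6,7,8} 1
  4 to go: {5,6,7,8} 1
  5 to go: {4,5,6,7,8} 1
  6 to go: {3,4,5,6,7,8} 1
  7 to go: {1,3,4,5,6,7,8} 1  {2,3,4,5,6,7,8} 1
  if 0:c drops first: 2 orders
  if 2:d drops first: 1 orders
heap linearizations: 3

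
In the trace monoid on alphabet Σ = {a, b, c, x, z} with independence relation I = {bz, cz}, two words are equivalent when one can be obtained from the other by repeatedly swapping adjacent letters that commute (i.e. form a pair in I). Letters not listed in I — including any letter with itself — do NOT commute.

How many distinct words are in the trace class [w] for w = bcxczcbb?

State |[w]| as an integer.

5

#0=b has no predecessor
#1=c depends on [0:b]
#2=x depends on [1:c]
#3=c depends on [2:x]
#4=z depends on [2:x]
#5=c depends on [3:c]
#6=b depends on [5:c]
#7=b depends on [6:b]
sources: [0:b]
N(rest) = Σ N(rest − s) over sources s of rest; N(one piece) = 1:
  size 1 → [4]=1  [7]=1
  size 2 → [4,7]=2  [6,7]=1
  size 3 → [4,6,7]=3  [5,6,7]=1
  size 4 → [3,5,6,7]=1  [4,5,6,7]=4
  size 5 → [3,4,5,6,7]=5
  size 6 → [2,3,4,5,6,7]=5
  first=0(b) contributes 5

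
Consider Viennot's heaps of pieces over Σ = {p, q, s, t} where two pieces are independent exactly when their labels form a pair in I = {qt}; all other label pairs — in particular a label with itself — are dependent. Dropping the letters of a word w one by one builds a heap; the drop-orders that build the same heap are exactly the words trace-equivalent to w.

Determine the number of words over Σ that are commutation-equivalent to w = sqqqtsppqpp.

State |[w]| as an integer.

drop 0:s onto floor
drop 1:q onto {0:s}
drop 2:q onto {1:q}
drop 3:q onto {2:q}
drop 4:t onto {0:s}
drop 5:s onto {3:q, 4:t}
drop 6:p onto {5:s}
drop 7:p onto {6:p}
drop 8:q onto {7:p}
drop 9:p onto {8:q}
drop 10:p onto {9:p}
ground layer = {0:s}
drop-orders for the pieces not yet dropped (sum over which currently-grounded one goes next):
  1 to go: {10} 1
  2 to go: {9,10} 1
  3 to go: {8,9,10} 1
  4 to go: {7,8,9,10} 1
  5 to go: {6,7,8,9,10} 1
  6 to go: {5,6,7,8,9,10} 1
  7 to go: {3,5,6,7,8,9,10} 1  {4,5,6,7,8,9,10} 1
  8 to go: {2,3,5,6,7,8,9,10} 1  {3,4,5,6,7,8,9,10} 2
  9 to go: {1,2,3,5,6,7,8,9,10} 1  {2,3,4,5,6,7,8,9,10} 3
  if 0:s drops first: 4 orders

4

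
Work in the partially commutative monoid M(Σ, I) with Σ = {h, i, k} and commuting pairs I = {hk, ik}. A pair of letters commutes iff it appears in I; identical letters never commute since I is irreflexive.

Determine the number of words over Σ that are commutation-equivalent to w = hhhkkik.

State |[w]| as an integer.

35

#0=h has no predecessor
#1=h depends on [0:h]
#2=h depends on [1:h]
#3=k has no predecessor
#4=k depends on [3:k]
#5=i depends on [2:h]
#6=k depends on [4:k]
sources: [0:h, 3:k]
N(rest) = Σ N(rest − s) over sources s of rest; N(one piece) = 1:
  size 1 → [5]=1  [6]=1
  size 2 → [2,5]=1  [4,6]=1  [5,6]=2
  size 3 → [1,2,5]=1  [2,5,6]=3  [3,4,6]=1  [4,5,6]=3
  size 4 → [0,1,2,5]=1  [1,2,5,6]=4  [2,4,5,6]=6  [3,4,5,6]=4
  size 5 → [0,1,2,5,6]=5  [1,2,4,5,6]=10  [2,3,4,5,6]=10
  first=0(h) contributes 20
  first=3(k) contributes 15
|[w]| = 35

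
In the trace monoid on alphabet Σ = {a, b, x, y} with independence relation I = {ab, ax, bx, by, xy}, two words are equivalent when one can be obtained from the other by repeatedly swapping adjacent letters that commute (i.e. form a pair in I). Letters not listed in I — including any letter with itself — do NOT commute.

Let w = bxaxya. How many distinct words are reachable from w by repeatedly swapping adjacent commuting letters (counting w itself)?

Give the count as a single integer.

60

#0=b has no predecessor
#1=x has no predecessor
#2=a has no predecessor
#3=x depends on [1:x]
#4=y depends on [2:a]
#5=a depends on [4:y]
sources: [0:b, 1:x, 2:a]
N(rest) = Σ N(rest − s) over sources s of rest; N(one piece) = 1:
  size 1 → [0]=1  [3]=1  [5]=1
  size 2 → [0,3]=2  [0,5]=2  [1,3]=1  [3,5]=2  [4,5]=1
  size 3 → [0,1,3]=3  [0,3,5]=6  [0,4,5]=3  [1,3,5]=3  [2,4,5]=1  [3,4,5]=3
  size 4 → [0,1,3,5]=12  [0,2,4,5]=4  [0,3,4,5]=12  [1,3,4,5]=6  [2,3,4,5]=4
  first=0(b) contributes 10
  first=1(x) contributes 20
  first=2(a) contributes 30
|[w]| = 60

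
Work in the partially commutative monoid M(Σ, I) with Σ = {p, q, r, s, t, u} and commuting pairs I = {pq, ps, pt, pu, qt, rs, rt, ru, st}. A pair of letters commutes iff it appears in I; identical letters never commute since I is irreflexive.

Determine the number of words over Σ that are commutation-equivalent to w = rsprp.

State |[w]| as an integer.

#0=r has no predecessor
#1=s has no predecessor
#2=p depends on [0:r]
#3=r depends on [2:p]
#4=p depends on [3:r]
sources: [0:r, 1:s]
N(rest) = Σ N(rest − s) over sources s of rest; N(one piece) = 1:
  size 1 → [1]=1  [4]=1
  size 2 → [1,4]=2  [3,4]=1
  size 3 → [1,3,4]=3  [2,3,4]=1
  first=0(r) contributes 4
  first=1(s) contributes 1
|[w]| = 5

5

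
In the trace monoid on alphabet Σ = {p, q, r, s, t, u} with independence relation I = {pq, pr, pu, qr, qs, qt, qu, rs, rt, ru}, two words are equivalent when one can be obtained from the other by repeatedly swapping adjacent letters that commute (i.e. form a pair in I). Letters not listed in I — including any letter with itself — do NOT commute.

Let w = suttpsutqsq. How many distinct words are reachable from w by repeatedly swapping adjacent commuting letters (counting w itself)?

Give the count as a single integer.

#0=s has no predecessor
#1=u depends on [0:s]
#2=t depends on [1:u]
#3=t depends on [2:t]
#4=p depends on [3:t]
#5=s depends on [4:p]
#6=u depends on [5:s]
#7=t depends on [6:u]
#8=q has no predecessor
#9=s depends on [7:t]
#10=q depends on [8:q]
sources: [0:s, 8:q]
N(rest) = Σ N(rest − s) over sources s of rest; N(one piece) = 1:
  size 1 → [9]=1  [10]=1
  size 2 → [7,9]=1  [8,10]=1  [9,10]=2
  size 3 → [6,7,9]=1  [7,9,10]=3  [8,9,10]=3
  size 4 → [5,6,7,9]=1  [6,7,9,10]=4  [7,8,9,10]=6
  size 5 → [4,5,6,7,9]=1  [5,6,7,9,10]=5  [6,7,8,9,10]=10
  size 6 → [3,4,5,6,7,9]=1  [4,5,6,7,9,10]=6  [5,6,7,8,9,10]=15
  size 7 → [2,3,4,5,6,7,9]=1  [3,4,5,6,7,9,10]=7  [4,5,6,7,8,9,10]=21
  size 8 → [1,2,3,4,5,6,7,9]=1  [2,3,4,5,6,7,9,10]=8  [3,4,5,6,7,8,9,10]=28
  size 9 → [0,1,2,3,4,5,6,7,9]=1  [1,2,3,4,5,6,7,9,10]=9  [2,3,4,5,6,7,8,9,10]=36
  first=0(s) contributes 45
  first=8(q) contributes 10
|[w]| = 55

55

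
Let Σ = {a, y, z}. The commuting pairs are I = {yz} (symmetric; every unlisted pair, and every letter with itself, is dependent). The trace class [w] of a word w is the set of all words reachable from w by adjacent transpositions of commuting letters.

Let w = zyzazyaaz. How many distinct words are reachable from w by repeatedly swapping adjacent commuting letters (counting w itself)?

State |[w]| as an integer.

drop 0:z onto floor
drop 1:y onto floor
drop 2:z onto {0:z}
drop 3:a onto {1:y, 2:z}
drop 4:z onto {3:a}
drop 5:y onto {3:a}
drop 6:a onto {4:z, 5:y}
drop 7:a onto {6:a}
drop 8:z onto {7:a}
ground layer = {0:z, 1:y}
drop-orders for the pieces not yet dropped (sum over which currently-grounded one goes next):
  1 to go: {8} 1
  2 to go: {7,8} 1
  3 to go: {6,7,8} 1
  4 to go: {4,6,7,8} 1  {5,6,7,8} 1
  5 to go: {4,5,6,7,8} 2
  6 to go: {3,4,5,6,7,8} 2
  7 to go: {1,3,4,5,6,7,8} 2  {2,3,4,5,6,7,8} 2
  if 0:z drops first: 4 orders
  if 1:y drops first: 2 orders
heap linearizations: 6

6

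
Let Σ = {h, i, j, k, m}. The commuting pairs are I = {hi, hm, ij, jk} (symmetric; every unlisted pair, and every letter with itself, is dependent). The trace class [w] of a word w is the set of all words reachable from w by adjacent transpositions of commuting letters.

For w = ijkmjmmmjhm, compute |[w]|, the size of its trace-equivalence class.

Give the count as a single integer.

6

piece 0:i — minimal
piece 1:j — minimal
piece 2:k rests on {0:i}
piece 3:m rests on {1:j, 2:k}
piece 4:j rests on {3:m}
piece 5:m rests on {4:j}
piece 6:m rests on {5:m}
piece 7:m rests on {6:m}
piece 8:j rests on {7:m}
piece 9:h rests on {8:j}
piece 10:m rests on {8:j}
minimal pieces: {0:i, 1:j}
ways to finish when only these pieces remain (= sum over removing one remaining piece with nothing left below it):
  1 left: {9}→1  {10}→1
  2 left: {9,10}→2
  3 left: {8,9,10}→2
  4 left: {7,8,9,10}→2
  5 left: {6,7,8,9,10}→2
  6 left: {5,6,7,8,9,10}→2
  7 left: {4,5,6,7,8,9,10}→2
  8 left: {3,4,5,6,7,8,9,10}→2
  9 left: {1,3,4,5,6,7,8,9,10}→2  {2,3,4,5,6,7,8,9,10}→2
  placing 0:i first → 4 extensions
  placing 1:j first → 2 extensions
total linear extensions = 6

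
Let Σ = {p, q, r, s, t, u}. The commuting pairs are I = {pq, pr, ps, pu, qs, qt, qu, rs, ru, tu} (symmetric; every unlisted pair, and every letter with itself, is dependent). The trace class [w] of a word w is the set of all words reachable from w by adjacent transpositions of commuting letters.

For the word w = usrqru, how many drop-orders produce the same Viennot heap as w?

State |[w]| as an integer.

0(u) covers ∅
1(s) covers 0:u
2(r) covers ∅
3(q) covers 2:r
4(r) covers 3:q
5(u) covers 1:s
floor of heap: 0:u, 2:r
completions by unplaced set U, small U first (add the entries for U minus each lowest piece of U):
  |U|=1: {4}:1  {5}:1
  |U|=2: {1,5}:1  {3,4}:1  {4,5}:2
  |U|=3: {0,1,5}:1  {1,4,5}:3  {2,3,4}:1  {3,4,5}:3
  |U|=4: {0,1,4,5}:4  {1,3,4,5}:6  {2,3,4,5}:4
  start at 0(u): 10
  start at 2(r): 10
sum over floor = 20

20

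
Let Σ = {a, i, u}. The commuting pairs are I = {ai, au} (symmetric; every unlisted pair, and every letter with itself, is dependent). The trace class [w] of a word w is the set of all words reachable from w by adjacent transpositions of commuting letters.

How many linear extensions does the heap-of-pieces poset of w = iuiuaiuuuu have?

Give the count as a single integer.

0(i) covers ∅
1(u) covers 0:i
2(i) covers 1:u
3(u) covers 2:i
4(a) covers ∅
5(i) covers 3:u
6(u) covers 5:i
7(u) covers 6:u
8(u) covers 7:u
9(u) covers 8:u
floor of heap: 0:i, 4:a
completions by unplaced set U, small U first (add the entries for U minus each lowest piece of U):
  |U|=1: {4}:1  {9}:1
  |U|=2: {4,9}:2  {8,9}:1
  |U|=3: {4,8,9}:3  {7,8,9}:1
  |U|=4: {4,7,8,9}:4  {6,7,8,9}:1
  |U|=5: {4,6,7,8,9}:5  {5,6,7,8,9}:1
  |U|=6: {3,5,6,7,8,9}:1  {4,5,6,7,8,9}:6
  |U|=7: {2,3,5,6,7,8,9}:1  {3,4,5,6,7,8,9}:7
  |U|=8: {1,2,3,5,6,7,8,9}:1  {2,3,4,5,6,7,8,9}:8
  start at 0(i): 9
  start at 4(a): 1
sum over floor = 10

10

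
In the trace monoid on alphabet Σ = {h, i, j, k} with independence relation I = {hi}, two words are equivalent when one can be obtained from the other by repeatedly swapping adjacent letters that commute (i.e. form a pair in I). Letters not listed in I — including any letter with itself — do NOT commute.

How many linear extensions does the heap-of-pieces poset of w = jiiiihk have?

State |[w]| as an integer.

5

piece 0:j — minimal
piece 1:i rests on {0:j}
piece 2:i rests on {1:i}
piece 3:i rests on {2:i}
piece 4:i rests on {3:i}
piece 5:h rests on {0:j}
piece 6:k rests on {4:i, 5:h}
minimal pieces: {0:j}
ways to finish when only these pieces remain (= sum over removing one remaining piece with nothing left below it):
  1 left: {6}→1
  2 left: {4,6}→1  {5,6}→1
  3 left: {3,4,6}→1  {4,5,6}→2
  4 left: {2,3,4,6}→1  {3,4,5,6}→3
  5 left: {1,2,3,4,6}→1  {2,3,4,5,6}→4
  placing 0:j first → 5 extensions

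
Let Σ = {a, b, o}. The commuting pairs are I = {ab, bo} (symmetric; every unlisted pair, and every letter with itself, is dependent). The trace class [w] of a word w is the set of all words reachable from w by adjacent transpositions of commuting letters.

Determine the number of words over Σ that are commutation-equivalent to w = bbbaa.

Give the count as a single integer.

0(b) covers ∅
1(b) covers 0:b
2(b) covers 1:b
3(a) covers ∅
4(a) covers 3:a
floor of heap: 0:b, 3:a
completions by unplaced set U, small U first (add the entries for U minus each lowest piece of U):
  |U|=1: {2}:1  {4}:1
  |U|=2: {1,2}:1  {2,4}:2  {3,4}:1
  |U|=3: {0,1,2}:1  {1,2,4}:3  {2,3,4}:3
  start at 0(b): 6
  start at 3(a): 4
sum over floor = 10

10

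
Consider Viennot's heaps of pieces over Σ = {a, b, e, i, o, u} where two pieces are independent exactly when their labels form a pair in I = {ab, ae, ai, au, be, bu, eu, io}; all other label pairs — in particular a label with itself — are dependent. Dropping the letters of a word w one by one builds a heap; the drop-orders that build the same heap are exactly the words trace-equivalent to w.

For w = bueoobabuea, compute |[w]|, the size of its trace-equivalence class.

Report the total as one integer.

drop 0:b onto floor
drop 1:u onto floor
drop 2:e onto floor
drop 3:o onto {0:b, 1:u, 2:e}
drop 4:o onto {3:o}
drop 5:b onto {4:o}
drop 6:a onto {4:o}
drop 7:b onto {5:b}
drop 8:u onto {4:o}
drop 9:e onto {4:o}
drop 10:a onto {6:a}
ground layer = {0:b, 1:u, 2:e}
drop-orders for the pieces not yet dropped (sum over which currently-grounded one goes next):
  1 to go: {7} 1  {8} 1  {9} 1  {10} 1
  2 to go: {5,7} 1  {6,10} 1  {7,8} 2  {7,9} 2  {7,10} 2  {8,9} 2  {8,10} 2  {9,10} 2
  3 to go: {5,7,8} 3  {5,7,9} 3  {5,7,10} 3  {6,7,10} 3  {6,8,10} 3  {6,9,10} 3  {7,8,9} 6  {7,8,10} 6  {7,9,10} 6  {8,9,10} 6
  4 to go: {5,6,7,10} 6  {5,7,8,9} 12  {5,7,8,10} 12  {5,7,9,10} 12  {6,7,8,10} 12  {6,7,9,10} 12  {6,8,9,10} 12  {7,8,9,10} 24
  5 to go: {5,6,7,8,10} 30  {5,6,7,9,10} 30  {5,7,8,9,10} 60  {6,7,8,9,10} 60
  6 to go: {5,6,7,8,9,10} 180
  7 to go: {4,5,6,7,8,9,10} 180
  8 to go: {3,4,5,6,7,8,9,10} 180
  9 to go: {0,3,4,5,6,7,8,9,10} 180  {1,3,4,5,6,7,8,9,10} 180  {2,3,4,5,6,7,8,9,10} 180
  if 0:b drops first: 360 orders
  if 1:u drops first: 360 orders
  if 2:e drops first: 360 orders
heap linearizations: 1080

1080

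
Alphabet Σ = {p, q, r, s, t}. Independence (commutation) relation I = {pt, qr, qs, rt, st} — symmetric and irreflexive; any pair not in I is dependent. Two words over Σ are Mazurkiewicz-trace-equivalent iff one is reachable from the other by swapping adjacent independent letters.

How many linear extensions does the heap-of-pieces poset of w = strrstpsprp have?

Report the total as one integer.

55

piece 0:s — minimal
piece 1:t — minimal
piece 2:r rests on {0:s}
piece 3:r rests on {2:r}
piece 4:s rests on {3:r}
piece 5:t rests on {1:t}
piece 6:p rests on {4:s}
piece 7:s rests on {6:p}
piece 8:p rests on {7:s}
piece 9:r rests on {8:p}
piece 10:p rests on {9:r}
minimal pieces: {0:s, 1:t}
ways to finish when only these pieces remain (= sum over removing one remaining piece with nothing left below it):
  1 left: {5}→1  {10}→1
  2 left: {1,5}→1  {5,10}→2  {9,10}→1
  3 left: {1,5,10}→3  {5,9,10}→3  {8,9,10}→1
  4 left: {1,5,9,10}→6  {5,8,9,10}→4  {7,8,9,10}→1
  5 left: {1,5,8,9,10}→10  {5,7,8,9,10}→5  {6,7,8,9,10}→1
  6 left: {1,5,7,8,9,10}→15  {4,6,7,8,9,10}→1  {5,6,7,8,9,10}→6
  7 left: {1,5,6,7,8,9,10}→21  {3,4,6,7,8,9,10}→1  {4,5,6,7,8,9,10}→7
  8 left: {1,4,5,6,7,8,9,10}→28  {2,3,4,6,7,8,9,10}→1  {3,4,5,6,7,8,9,10}→8
  9 left: {0,2,3,4,6,7,8,9,10}→1  {1,3,4,5,6,7,8,9,10}→36  {2,3,4,5,6,7,8,9,10}→9
  placing 0:s first → 45 extensions
  placing 1:t first → 10 extensions
total linear extensions = 55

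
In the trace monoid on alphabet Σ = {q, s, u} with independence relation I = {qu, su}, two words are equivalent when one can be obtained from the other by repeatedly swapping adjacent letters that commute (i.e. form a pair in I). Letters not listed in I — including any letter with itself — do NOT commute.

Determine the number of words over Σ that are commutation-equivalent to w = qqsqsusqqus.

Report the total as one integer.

55

0(q) covers ∅
1(q) covers 0:q
2(s) covers 1:q
3(q) covers 2:s
4(s) covers 3:q
5(u) covers ∅
6(s) covers 4:s
7(q) covers 6:s
8(q) covers 7:q
9(u) covers 5:u
10(s) covers 8:q
floor of heap: 0:q, 5:u
completions by unplaced set U, small U first (add the entries for U minus each lowest piece of U):
  |U|=1: {9}:1  {10}:1
  |U|=2: {5,9}:1  {8,10}:1  {9,10}:2
  |U|=3: {5,9,10}:3  {7,8,10}:1  {8,9,10}:3
  |U|=4: {5,8,9,10}:6  {6,7,8,10}:1  {7,8,9,10}:4
  |U|=5: {4,6,7,8,10}:1  {5,7,8,9,10}:10  {6,7,8,9,10}:5
  |U|=6: {3,4,6,7,8,10}:1  {4,6,7,8,9,10}:6  {5,6,7,8,9,10}:15
  |U|=7: {2,3,4,6,7,8,10}:1  {3,4,6,7,8,9,10}:7  {4,5,6,7,8,9,10}:21
  |U|=8: {1,2,3,4,6,7,8,10}:1  {2,3,4,6,7,8,9,10}:8  {3,4,5,6,7,8,9,10}:28
  |U|=9: {0,1,2,3,4,6,7,8,10}:1  {1,2,3,4,6,7,8,9,10}:9  {2,3,4,5,6,7,8,9,10}:36
  start at 0(q): 45
  start at 5(u): 10
sum over floor = 55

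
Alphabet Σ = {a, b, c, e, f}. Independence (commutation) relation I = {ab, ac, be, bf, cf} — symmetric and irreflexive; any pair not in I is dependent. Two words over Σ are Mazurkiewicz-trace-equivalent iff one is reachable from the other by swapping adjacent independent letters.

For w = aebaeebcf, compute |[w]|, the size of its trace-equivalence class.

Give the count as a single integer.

piece 0:a — minimal
piece 1:e rests on {0:a}
piece 2:b — minimal
piece 3:a rests on {1:e}
piece 4:e rests on {3:a}
piece 5:e rests on {4:e}
piece 6:b rests on {2:b}
piece 7:c rests on {5:e, 6:b}
piece 8:f rests on {5:e}
minimal pieces: {0:a, 2:b}
ways to finish when only these pieces remain (= sum over removing one remaining piece with nothing left below it):
  1 left: {7}→1  {8}→1
  2 left: {6,7}→1  {7,8}→2
  3 left: {2,6,7}→1  {5,7,8}→2  {6,7,8}→3
  4 left: {2,6,7,8}→4  {4,5,7,8}→2  {5,6,7,8}→5
  5 left: {2,5,6,7,8}→9  {3,4,5,7,8}→2  {4,5,6,7,8}→7
  6 left: {1,3,4,5,7,8}→2  {2,4,5,6,7,8}→16  {3,4,5,6,7,8}→9
  7 left: {0,1,3,4,5,7,8}→2  {1,3,4,5,6,7,8}→11  {2,3,4,5,6,7,8}→25
  placing 0:a first → 36 extensions
  placing 2:b first → 13 extensions
total linear extensions = 49

49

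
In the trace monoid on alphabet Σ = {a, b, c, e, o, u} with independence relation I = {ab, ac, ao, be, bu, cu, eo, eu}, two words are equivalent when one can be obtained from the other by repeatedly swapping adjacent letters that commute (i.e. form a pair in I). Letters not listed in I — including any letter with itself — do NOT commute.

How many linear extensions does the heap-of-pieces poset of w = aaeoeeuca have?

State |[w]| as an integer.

42

0(a) covers ∅
1(a) covers 0:a
2(e) covers 1:a
3(o) covers ∅
4(e) covers 2:e
5(e) covers 4:e
6(u) covers 1:a, 3:o
7(c) covers 3:o, 5:e
8(a) covers 5:e, 6:u
floor of heap: 0:a, 3:o
completions by unplaced set U, small U first (add the entries for U minus each lowest piece of U):
  |U|=1: {7}:1  {8}:1
  |U|=2: {6,8}:1  {7,8}:2
  |U|=3: {5,7,8}:2  {6,7,8}:3
  |U|=4: {3,6,7,8}:3  {4,5,7,8}:2  {5,6,7,8}:5
  |U|=5: {2,4,5,7,8}:2  {3,5,6,7,8}:8  {4,5,6,7,8}:7
  |U|=6: {2,4,5,6,7,8}:9  {3,4,5,6,7,8}:15
  |U|=7: {1,2,4,5,6,7,8}:9  {2,3,4,5,6,7,8}:24
  start at 0(a): 33
  start at 3(o): 9
sum over floor = 42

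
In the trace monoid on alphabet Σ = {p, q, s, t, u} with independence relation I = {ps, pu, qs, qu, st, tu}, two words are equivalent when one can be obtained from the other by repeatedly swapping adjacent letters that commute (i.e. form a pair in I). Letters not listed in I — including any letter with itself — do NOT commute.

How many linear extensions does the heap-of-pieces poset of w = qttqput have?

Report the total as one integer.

7

drop 0:q onto floor
drop 1:t onto {0:q}
drop 2:t onto {1:t}
drop 3:q onto {2:t}
drop 4:p onto {3:q}
drop 5:u onto floor
drop 6:t onto {4:p}
ground layer = {0:q, 5:u}
drop-orders for the pieces not yet dropped (sum over which currently-grounded one goes next):
  1 to go: {5} 1  {6} 1
  2 to go: {4,6} 1  {5,6} 2
  3 to go: {3,4,6} 1  {4,5,6} 3
  4 to go: {2,3,4,6} 1  {3,4,5,6} 4
  5 to go: {1,2,3,4,6} 1  {2,3,4,5,6} 5
  if 0:q drops first: 6 orders
  if 5:u drops first: 1 orders
heap linearizations: 7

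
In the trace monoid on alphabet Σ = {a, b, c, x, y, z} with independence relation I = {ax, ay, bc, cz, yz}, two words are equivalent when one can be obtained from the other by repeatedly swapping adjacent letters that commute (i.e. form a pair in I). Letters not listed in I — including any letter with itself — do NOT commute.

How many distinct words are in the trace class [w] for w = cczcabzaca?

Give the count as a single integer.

4

piece 0:c — minimal
piece 1:c rests on {0:c}
piece 2:z — minimal
piece 3:c rests on {1:c}
piece 4:a rests on {2:z, 3:c}
piece 5:b rests on {4:a}
piece 6:z rests on {5:b}
piece 7:a rests on {6:z}
piece 8:c rests on {7:a}
piece 9:a rests on {8:c}
minimal pieces: {0:c, 2:z}
ways to finish when only these pieces remain (= sum over removing one remaining piece with nothing left below it):
  1 left: {9}→1
  2 left: {8,9}→1
  3 left: {7,8,9}→1
  4 left: {6,7,8,9}→1
  5 left: {5,6,7,8,9}→1
  6 left: {4,5,6,7,8,9}→1
  7 left: {2,4,5,6,7,8,9}→1  {3,4,5,6,7,8,9}→1
  8 left: {1,3,4,5,6,7,8,9}→1  {2,3,4,5,6,7,8,9}→2
  placing 0:c first → 3 extensions
  placing 2:z first → 1 extensions
total linear extensions = 4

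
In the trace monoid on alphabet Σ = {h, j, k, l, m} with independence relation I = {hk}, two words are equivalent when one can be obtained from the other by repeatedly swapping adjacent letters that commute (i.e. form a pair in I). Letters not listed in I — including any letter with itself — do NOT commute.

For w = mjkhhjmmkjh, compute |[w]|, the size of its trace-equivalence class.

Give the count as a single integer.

3

0(m) covers ∅
1(j) covers 0:m
2(k) covers 1:j
3(h) covers 1:j
4(h) covers 3:h
5(j) covers 2:k, 4:h
6(m) covers 5:j
7(m) covers 6:m
8(k) covers 7:m
9(j) covers 8:k
10(h) covers 9:j
floor of heap: 0:m
completions by unplaced set U, small U first (add the entries for U minus each lowest piece of U):
  |U|=1: {10}:1
  |U|=2: {9,10}:1
  |U|=3: {8,9,10}:1
  |U|=4: {7,8,9,10}:1
  |U|=5: {6,7,8,9,10}:1
  |U|=6: {5,6,7,8,9,10}:1
  |U|=7: {2,5,6,7,8,9,10}:1  {4,5,6,7,8,9,10}:1
  |U|=8: {2,4,5,6,7,8,9,10}:2  {3,4,5,6,7,8,9,10}:1
  |U|=9: {2,3,4,5,6,7,8,9,10}:3
  start at 0(m): 3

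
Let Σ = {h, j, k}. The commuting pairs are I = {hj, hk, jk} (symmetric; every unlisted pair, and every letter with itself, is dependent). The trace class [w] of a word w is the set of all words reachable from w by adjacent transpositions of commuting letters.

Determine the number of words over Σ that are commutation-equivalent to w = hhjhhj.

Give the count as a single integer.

15

#0=h has no predecessor
#1=h depends on [0:h]
#2=j has no predecessor
#3=h depends on [1:h]
#4=h depends on [3:h]
#5=j depends on [2:j]
sources: [0:h, 2:j]
N(rest) = Σ N(rest − s) over sources s of rest; N(one piece) = 1:
  size 1 → [4]=1  [5]=1
  size 2 → [2,5]=1  [3,4]=1  [4,5]=2
  size 3 → [1,3,4]=1  [2,4,5]=3  [3,4,5]=3
  size 4 → [0,1,3,4]=1  [1,3,4,5]=4  [2,3,4,5]=6
  first=0(h) contributes 10
  first=2(j) contributes 5
|[w]| = 15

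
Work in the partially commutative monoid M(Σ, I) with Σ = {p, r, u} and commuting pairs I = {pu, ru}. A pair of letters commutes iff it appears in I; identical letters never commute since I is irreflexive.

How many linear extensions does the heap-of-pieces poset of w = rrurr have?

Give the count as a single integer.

piece 0:r — minimal
piece 1:r rests on {0:r}
piece 2:u — minimal
piece 3:r rests on {1:r}
piece 4:r rests on {3:r}
minimal pieces: {0:r, 2:u}
ways to finish when only these pieces remain (= sum over removing one remaining piece with nothing left below it):
  1 left: {2}→1  {4}→1
  2 left: {2,4}→2  {3,4}→1
  3 left: {1,3,4}→1  {2,3,4}→3
  placing 0:r first → 4 extensions
  placing 2:u first → 1 extensions
total linear extensions = 5

5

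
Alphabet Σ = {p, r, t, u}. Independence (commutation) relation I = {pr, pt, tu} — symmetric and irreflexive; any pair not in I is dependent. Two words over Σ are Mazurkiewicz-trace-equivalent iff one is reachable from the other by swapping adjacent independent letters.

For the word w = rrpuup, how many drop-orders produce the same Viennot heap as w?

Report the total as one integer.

3

0(r) covers ∅
1(r) covers 0:r
2(p) covers ∅
3(u) covers 1:r, 2:p
4(u) covers 3:u
5(p) covers 4:u
floor of heap: 0:r, 2:p
completions by unplaced set U, small U first (add the entries for U minus each lowest piece of U):
  |U|=1: {5}:1
  |U|=2: {4,5}:1
  |U|=3: {3,4,5}:1
  |U|=4: {1,3,4,5}:1  {2,3,4,5}:1
  start at 0(r): 2
  start at 2(p): 1
sum over floor = 3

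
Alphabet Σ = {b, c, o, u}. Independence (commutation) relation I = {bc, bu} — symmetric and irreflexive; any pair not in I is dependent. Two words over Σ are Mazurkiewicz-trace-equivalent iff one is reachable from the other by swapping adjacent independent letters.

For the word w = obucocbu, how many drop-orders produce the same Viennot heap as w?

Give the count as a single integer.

9

0(o) covers ∅
1(b) covers 0:o
2(u) covers 0:o
3(c) covers 2:u
4(o) covers 1:b, 3:c
5(c) covers 4:o
6(b) covers 4:o
7(u) covers 5:c
floor of heap: 0:o
completions by unplaced set U, small U first (add the entries for U minus each lowest piece of U):
  |U|=1: {6}:1  {7}:1
  |U|=2: {5,7}:1  {6,7}:2
  |U|=3: {5,6,7}:3
  |U|=4: {4,5,6,7}:3
  |U|=5: {1,4,5,6,7}:3  {3,4,5,6,7}:3
  |U|=6: {1,3,4,5,6,7}:6  {2,3,4,5,6,7}:3
  start at 0(o): 9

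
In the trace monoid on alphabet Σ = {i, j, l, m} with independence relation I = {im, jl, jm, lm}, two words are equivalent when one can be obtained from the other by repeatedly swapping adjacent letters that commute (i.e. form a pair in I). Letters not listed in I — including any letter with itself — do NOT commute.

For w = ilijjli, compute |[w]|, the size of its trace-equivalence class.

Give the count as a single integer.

3

#0=i has no predecessor
#1=l depends on [0:i]
#2=i depends on [1:l]
#3=j depends on [2:i]
#4=j depends on [3:j]
#5=l depends on [2:i]
#6=i depends on [4:j, 5:l]
sources: [0:i]
N(rest) = Σ N(rest − s) over sources s of rest; N(one piece) = 1:
  size 1 → [6]=1
  size 2 → [4,6]=1  [5,6]=1
  size 3 → [3,4,6]=1  [4,5,6]=2
  size 4 → [3,4,5,6]=3
  size 5 → [2,3,4,5,6]=3
  first=0(i) contributes 3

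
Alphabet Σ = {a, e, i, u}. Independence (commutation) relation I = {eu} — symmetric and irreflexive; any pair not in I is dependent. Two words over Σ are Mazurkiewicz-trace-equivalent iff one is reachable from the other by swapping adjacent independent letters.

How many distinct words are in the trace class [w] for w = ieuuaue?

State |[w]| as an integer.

drop 0:i onto floor
drop 1:e onto {0:i}
drop 2:u onto {0:i}
drop 3:u onto {2:u}
drop 4:a onto {1:e, 3:u}
drop 5:u onto {4:a}
drop 6:e onto {4:a}
ground layer = {0:i}
drop-orders for the pieces not yet dropped (sum over which currently-grounded one goes next):
  1 to go: {5} 1  {6} 1
  2 to go: {5,6} 2
  3 to go: {4,5,6} 2
  4 to go: {1,4,5,6} 2  {3,4,5,6} 2
  5 to go: {1,3,4,5,6} 4  {2,3,4,5,6} 2
  if 0:i drops first: 6 orders

6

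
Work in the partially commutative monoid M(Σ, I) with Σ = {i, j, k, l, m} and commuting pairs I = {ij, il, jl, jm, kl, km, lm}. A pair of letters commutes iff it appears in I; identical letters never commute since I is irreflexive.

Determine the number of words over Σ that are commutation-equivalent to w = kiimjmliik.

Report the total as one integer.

70

piece 0:k — minimal
piece 1:i rests on {0:k}
piece 2:i rests on {1:i}
piece 3:m rests on {2:i}
piece 4:j rests on {0:k}
piece 5:m rests on {3:m}
piece 6:l — minimal
piece 7:i rests on {5:m}
piece 8:i rests on {7:i}
piece 9:k rests on {4:j, 8:i}
minimal pieces: {0:k, 6:l}
ways to finish when only these pieces remain (= sum over removing one remaining piece with nothing left below it):
  1 left: {6}→1  {9}→1
  2 left: {4,9}→1  {6,9}→2  {8,9}→1
  3 left: {4,6,9}→3  {4,8,9}→2  {6,8,9}→3  {7,8,9}→1
  4 left: {4,6,8,9}→8  {4,7,8,9}→3  {5,7,8,9}→1  {6,7,8,9}→4
  5 left: {3,5,7,8,9}→1  {4,5,7,8,9}→4  {4,6,7,8,9}→15  {5,6,7,8,9}→5
  6 left: {2,3,5,7,8,9}→1  {3,4,5,7,8,9}→5  {3,5,6,7,8,9}→6  {4,5,6,7,8,9}→24
  7 left: {1,2,3,5,7,8,9}→1  {2,3,4,5,7,8,9}→6  {2,3,5,6,7,8,9}→7  {3,4,5,6,7,8,9}→35
  8 left: {1,2,3,4,5,7,8,9}→7  {1,2,3,5,6,7,8,9}→8  {2,3,4,5,6,7,8,9}→48
  placing 0:k first → 63 extensions
  placing 6:l first → 7 extensions
total linear extensions = 70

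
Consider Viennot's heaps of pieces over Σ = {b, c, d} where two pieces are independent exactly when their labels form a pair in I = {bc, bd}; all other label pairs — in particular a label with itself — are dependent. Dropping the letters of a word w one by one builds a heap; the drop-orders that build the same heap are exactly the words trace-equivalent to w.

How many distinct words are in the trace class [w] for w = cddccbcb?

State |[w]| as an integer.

0(c) covers ∅
1(d) covers 0:c
2(d) covers 1:d
3(c) covers 2:d
4(c) covers 3:c
5(b) covers ∅
6(c) covers 4:c
7(b) covers 5:b
floor of heap: 0:c, 5:b
completions by unplaced set U, small U first (add the entries for U minus each lowest piece of U):
  |U|=1: {6}:1  {7}:1
  |U|=2: {4,6}:1  {5,7}:1  {6,7}:2
  |U|=3: {3,4,6}:1  {4,6,7}:3  {5,6,7}:3
  |U|=4: {2,3,4,6}:1  {3,4,6,7}:4  {4,5,6,7}:6
  |U|=5: {1,2,3,4,6}:1  {2,3,4,6,7}:5  {3,4,5,6,7}:10
  |U|=6: {0,1,2,3,4,6}:1  {1,2,3,4,6,7}:6  {2,3,4,5,6,7}:15
  start at 0(c): 21
  start at 5(b): 7
sum over floor = 28

28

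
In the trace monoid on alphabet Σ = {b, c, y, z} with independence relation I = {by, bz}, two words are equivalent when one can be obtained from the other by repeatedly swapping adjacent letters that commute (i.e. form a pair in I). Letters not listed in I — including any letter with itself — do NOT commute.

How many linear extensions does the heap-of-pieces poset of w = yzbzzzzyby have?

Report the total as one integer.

45

#0=y has no predecessor
#1=z depends on [0:y]
#2=b has no predecessor
#3=z depends on [1:z]
#4=z depends on [3:z]
#5=z depends on [4:z]
#6=z depends on [5:z]
#7=y depends on [6:z]
#8=b depends on [2:b]
#9=y depends on [7:y]
sources: [0:y, 2:b]
N(rest) = Σ N(rest − s) over sources s of rest; N(one piece) = 1:
  size 1 → [8]=1  [9]=1
  size 2 → [2,8]=1  [7,9]=1  [8,9]=2
  size 3 → [2,8,9]=3  [6,7,9]=1  [7,8,9]=3
  size 4 → [2,7,8,9]=6  [5,6,7,9]=1  [6,7,8,9]=4
  size 5 → [2,6,7,8,9]=10  [4,5,6,7,9]=1  [5,6,7,8,9]=5
  size 6 → [2,5,6,7,8,9]=15  [3,4,5,6,7,9]=1  [4,5,6,7,8,9]=6
  size 7 → [1,3,4,5,6,7,9]=1  [2,4,5,6,7,8,9]=21  [3,4,5,6,7,8,9]=7
  size 8 → [0,1,3,4,5,6,7,9]=1  [1,3,4,5,6,7,8,9]=8  [2,3,4,5,6,7,8,9]=28
  first=0(y) contributes 36
  first=2(b) contributes 9
|[w]| = 45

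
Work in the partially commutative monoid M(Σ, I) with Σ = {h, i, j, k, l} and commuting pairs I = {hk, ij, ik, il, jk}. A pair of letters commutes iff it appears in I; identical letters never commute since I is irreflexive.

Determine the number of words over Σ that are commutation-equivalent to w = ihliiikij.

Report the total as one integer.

70

#0=i has no predecessor
#1=h depends on [0:i]
#2=l depends on [1:h]
#3=i depends on [1:h]
#4=i depends on [3:i]
#5=i depends on [4:i]
#6=k depends on [2:l]
#7=i depends on [5:i]
#8=j depends on [2:l]
sources: [0:i]
N(rest) = Σ N(rest − s) over sources s of rest; N(one piece) = 1:
  size 1 → [6]=1  [7]=1  [8]=1
  size 2 → [5,7]=1  [6,7]=2  [6,8]=2  [7,8]=2
  size 3 → [2,6,8]=2  [4,5,7]=1  [5,6,7]=3  [5,7,8]=3  [6,7,8]=6
  size 4 → [2,6,7,8]=8  [3,4,5,7]=1  [4,5,6,7]=4  [4,5,7,8]=4  [5,6,7,8]=12
  size 5 → [2,5,6,7,8]=20  [3,4,5,6,7]=5  [3,4,5,7,8]=5  [4,5,6,7,8]=20
  size 6 → [2,4,5,6,7,8]=40  [3,4,5,6,7,8]=30
  size 7 → [2,3,4,5,6,7,8]=70
  first=0(i) contributes 70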